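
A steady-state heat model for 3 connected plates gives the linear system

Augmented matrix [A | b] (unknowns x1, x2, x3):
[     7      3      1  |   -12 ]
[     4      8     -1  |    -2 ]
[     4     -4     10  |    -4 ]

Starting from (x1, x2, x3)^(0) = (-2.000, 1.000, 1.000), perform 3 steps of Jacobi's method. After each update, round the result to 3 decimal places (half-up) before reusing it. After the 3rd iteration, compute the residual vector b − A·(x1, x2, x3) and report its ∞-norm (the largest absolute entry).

Iteration 1:
  x1 = (-12 - (3)·1.000 - (1)·1.000) / (7) = -2.286
  x2 = (-2 - (4)·-2.000 - (-1)·1.000) / (8) = 0.875
  x3 = (-4 - (4)·-2.000 - (-4)·1.000) / (10) = 0.800
Iteration 2:
  x1 = (-12 - (3)·0.875 - (1)·0.800) / (7) = -2.204
  x2 = (-2 - (4)·-2.286 - (-1)·0.800) / (8) = 0.993
  x3 = (-4 - (4)·-2.286 - (-4)·0.875) / (10) = 0.864
Iteration 3:
  x1 = (-12 - (3)·0.993 - (1)·0.864) / (7) = -2.263
  x2 = (-2 - (4)·-2.204 - (-1)·0.864) / (8) = 0.960
  x3 = (-4 - (4)·-2.204 - (-4)·0.993) / (10) = 0.879
Residual b − A·x = (0.082, 0.251, 0.102); ∞-norm = 0.251

0.251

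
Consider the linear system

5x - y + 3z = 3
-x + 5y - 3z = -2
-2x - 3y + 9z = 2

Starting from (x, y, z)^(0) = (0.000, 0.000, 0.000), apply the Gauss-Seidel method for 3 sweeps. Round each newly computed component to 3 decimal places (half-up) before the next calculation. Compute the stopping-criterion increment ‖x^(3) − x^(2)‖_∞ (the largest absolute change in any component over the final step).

Iteration 1:
  x = (3 - (-1)·0.000 - (3)·0.000) / (5) = 0.600
  y = (-2 - (-1)·0.600 - (-3)·0.000) / (5) = -0.280
  z = (2 - (-2)·0.600 - (-3)·-0.280) / (9) = 0.262
Iteration 2:
  x = (3 - (-1)·-0.280 - (3)·0.262) / (5) = 0.387
  y = (-2 - (-1)·0.387 - (-3)·0.262) / (5) = -0.165
  z = (2 - (-2)·0.387 - (-3)·-0.165) / (9) = 0.253
Iteration 3:
  x = (3 - (-1)·-0.165 - (3)·0.253) / (5) = 0.415
  y = (-2 - (-1)·0.415 - (-3)·0.253) / (5) = -0.165
  z = (2 - (-2)·0.415 - (-3)·-0.165) / (9) = 0.259
Change: (0.028, 0.000, 0.006) → max |·| = 0.028

0.028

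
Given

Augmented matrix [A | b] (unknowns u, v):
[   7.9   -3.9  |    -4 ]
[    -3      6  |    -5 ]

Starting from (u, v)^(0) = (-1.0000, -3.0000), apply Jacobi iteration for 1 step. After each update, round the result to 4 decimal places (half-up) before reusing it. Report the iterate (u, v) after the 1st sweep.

Iteration 1:
  u = (-4 - (-3.9)·-3.0000) / (7.9) = -1.9873
  v = (-5 - (-3)·-1.0000) / (6) = -1.3333

(-1.9873, -1.3333)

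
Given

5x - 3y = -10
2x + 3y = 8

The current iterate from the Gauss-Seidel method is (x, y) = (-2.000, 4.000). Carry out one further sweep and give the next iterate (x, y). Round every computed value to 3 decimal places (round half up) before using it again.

(0.400, 2.400)

One sweep:
  x = (-10 - (-3)·4.000) / (5) = 0.400
  y = (8 - (2)·0.400) / (3) = 2.400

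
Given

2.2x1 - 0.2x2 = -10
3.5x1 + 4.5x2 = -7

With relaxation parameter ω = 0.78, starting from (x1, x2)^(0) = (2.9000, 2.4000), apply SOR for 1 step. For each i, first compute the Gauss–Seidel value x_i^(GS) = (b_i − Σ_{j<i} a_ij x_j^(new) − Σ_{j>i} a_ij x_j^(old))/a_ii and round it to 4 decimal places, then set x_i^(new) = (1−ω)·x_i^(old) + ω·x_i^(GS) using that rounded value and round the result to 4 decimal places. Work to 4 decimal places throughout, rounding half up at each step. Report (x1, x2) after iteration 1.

Iteration 1:
  x1: GS value = (-10 - (-0.2)·2.4000) / (2.2) = -4.3273;  x1 ← (1−ω)·2.9000 + ω·-4.3273 = -2.7373
  x2: GS value = (-7 - (3.5)·-2.7373) / (4.5) = 0.5735;  x2 ← (1−ω)·2.4000 + ω·0.5735 = 0.9753

(-2.7373, 0.9753)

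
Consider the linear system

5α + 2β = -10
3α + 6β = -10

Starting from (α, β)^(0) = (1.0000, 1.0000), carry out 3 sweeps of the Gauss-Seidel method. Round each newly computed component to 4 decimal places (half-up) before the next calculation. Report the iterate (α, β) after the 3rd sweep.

(-1.6960, -0.8187)

Iteration 1:
  α = (-10 - (2)·1.0000) / (5) = -2.4000
  β = (-10 - (3)·-2.4000) / (6) = -0.4667
Iteration 2:
  α = (-10 - (2)·-0.4667) / (5) = -1.8133
  β = (-10 - (3)·-1.8133) / (6) = -0.7600
Iteration 3:
  α = (-10 - (2)·-0.7600) / (5) = -1.6960
  β = (-10 - (3)·-1.6960) / (6) = -0.8187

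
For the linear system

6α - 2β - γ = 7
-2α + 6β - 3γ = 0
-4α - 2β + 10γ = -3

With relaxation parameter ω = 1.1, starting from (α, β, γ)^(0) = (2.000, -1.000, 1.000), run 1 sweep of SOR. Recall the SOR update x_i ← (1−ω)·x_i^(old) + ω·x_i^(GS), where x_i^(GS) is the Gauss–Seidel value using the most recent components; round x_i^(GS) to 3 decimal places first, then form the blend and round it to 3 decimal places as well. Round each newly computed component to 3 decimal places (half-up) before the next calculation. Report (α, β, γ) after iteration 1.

(0.900, 0.980, 0.182)

Iteration 1:
  α: GS value = (7 - (-2)·-1.000 - (-1)·1.000) / (6) = 1.000;  α ← (1−ω)·2.000 + ω·1.000 = 0.900
  β: GS value = (0 - (-2)·0.900 - (-3)·1.000) / (6) = 0.800;  β ← (1−ω)·-1.000 + ω·0.800 = 0.980
  γ: GS value = (-3 - (-4)·0.900 - (-2)·0.980) / (10) = 0.256;  γ ← (1−ω)·1.000 + ω·0.256 = 0.182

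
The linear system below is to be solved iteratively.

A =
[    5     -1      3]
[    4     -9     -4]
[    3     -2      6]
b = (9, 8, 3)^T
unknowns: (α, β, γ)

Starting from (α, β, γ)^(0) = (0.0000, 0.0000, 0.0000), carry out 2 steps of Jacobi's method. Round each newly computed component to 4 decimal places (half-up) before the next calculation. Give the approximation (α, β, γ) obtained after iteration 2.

(1.3222, -0.3111, -0.6963)

Iteration 1:
  α = (9 - (-1)·0.0000 - (3)·0.0000) / (5) = 1.8000
  β = (8 - (4)·0.0000 - (-4)·0.0000) / (-9) = -0.8889
  γ = (3 - (3)·0.0000 - (-2)·0.0000) / (6) = 0.5000
Iteration 2:
  α = (9 - (-1)·-0.8889 - (3)·0.5000) / (5) = 1.3222
  β = (8 - (4)·1.8000 - (-4)·0.5000) / (-9) = -0.3111
  γ = (3 - (3)·1.8000 - (-2)·-0.8889) / (6) = -0.6963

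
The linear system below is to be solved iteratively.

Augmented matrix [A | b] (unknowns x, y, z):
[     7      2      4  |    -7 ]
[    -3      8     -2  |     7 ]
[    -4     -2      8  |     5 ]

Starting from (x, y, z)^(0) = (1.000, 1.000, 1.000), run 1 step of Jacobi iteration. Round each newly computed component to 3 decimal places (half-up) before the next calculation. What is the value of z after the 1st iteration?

1.375

Iteration 1:
  x = (-7 - (2)·1.000 - (4)·1.000) / (7) = -1.857
  y = (7 - (-3)·1.000 - (-2)·1.000) / (8) = 1.500
  z = (5 - (-4)·1.000 - (-2)·1.000) / (8) = 1.375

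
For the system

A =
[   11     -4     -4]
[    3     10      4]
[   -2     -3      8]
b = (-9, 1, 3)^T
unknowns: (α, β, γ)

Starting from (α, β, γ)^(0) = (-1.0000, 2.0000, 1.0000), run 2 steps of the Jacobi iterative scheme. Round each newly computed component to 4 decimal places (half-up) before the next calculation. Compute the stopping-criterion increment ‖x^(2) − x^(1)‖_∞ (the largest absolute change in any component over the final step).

Iteration 1:
  α = (-9 - (-4)·2.0000 - (-4)·1.0000) / (11) = 0.2727
  β = (1 - (3)·-1.0000 - (4)·1.0000) / (10) = 0.0000
  γ = (3 - (-2)·-1.0000 - (-3)·2.0000) / (8) = 0.8750
Iteration 2:
  α = (-9 - (-4)·0.0000 - (-4)·0.8750) / (11) = -0.5000
  β = (1 - (3)·0.2727 - (4)·0.8750) / (10) = -0.3318
  γ = (3 - (-2)·0.2727 - (-3)·0.0000) / (8) = 0.4432
Change: (-0.7727, -0.3318, -0.4318) → max |·| = 0.7727

0.7727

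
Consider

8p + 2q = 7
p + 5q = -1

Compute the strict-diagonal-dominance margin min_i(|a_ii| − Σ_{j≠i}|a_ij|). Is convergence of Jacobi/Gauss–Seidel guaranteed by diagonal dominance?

row 1: |8| − (2) = 6
row 2: |5| − (1) = 4
minimum over rows = 4 → strictly diagonally dominant (convergence guaranteed)

4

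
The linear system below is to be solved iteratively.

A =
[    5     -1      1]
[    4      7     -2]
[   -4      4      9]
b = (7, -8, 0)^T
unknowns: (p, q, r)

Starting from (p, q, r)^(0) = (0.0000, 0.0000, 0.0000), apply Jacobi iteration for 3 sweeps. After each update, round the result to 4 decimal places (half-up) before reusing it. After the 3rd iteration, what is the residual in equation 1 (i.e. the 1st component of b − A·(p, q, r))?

Iteration 1:
  p = (7 - (-1)·0.0000 - (1)·0.0000) / (5) = 1.4000
  q = (-8 - (4)·0.0000 - (-2)·0.0000) / (7) = -1.1429
  r = (0 - (-4)·0.0000 - (4)·0.0000) / (9) = 0.0000
Iteration 2:
  p = (7 - (-1)·-1.1429 - (1)·0.0000) / (5) = 1.1714
  q = (-8 - (4)·1.4000 - (-2)·0.0000) / (7) = -1.9429
  r = (0 - (-4)·1.4000 - (4)·-1.1429) / (9) = 1.1302
Iteration 3:
  p = (7 - (-1)·-1.9429 - (1)·1.1302) / (5) = 0.7854
  q = (-8 - (4)·1.1714 - (-2)·1.1302) / (7) = -1.4893
  r = (0 - (-4)·1.1714 - (4)·-1.9429) / (9) = 1.3841
Residual b − A·x = (0.1996, 2.0517, -3.3581)

0.1996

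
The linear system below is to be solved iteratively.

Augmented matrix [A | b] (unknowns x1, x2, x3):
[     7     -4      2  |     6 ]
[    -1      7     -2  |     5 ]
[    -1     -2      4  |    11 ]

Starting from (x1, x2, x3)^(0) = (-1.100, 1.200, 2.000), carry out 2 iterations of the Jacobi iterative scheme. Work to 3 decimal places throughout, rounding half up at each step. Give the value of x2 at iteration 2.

1.732

Iteration 1:
  x1 = (6 - (-4)·1.200 - (2)·2.000) / (7) = 0.971
  x2 = (5 - (-1)·-1.100 - (-2)·2.000) / (7) = 1.129
  x3 = (11 - (-1)·-1.100 - (-2)·1.200) / (4) = 3.075
Iteration 2:
  x1 = (6 - (-4)·1.129 - (2)·3.075) / (7) = 0.624
  x2 = (5 - (-1)·0.971 - (-2)·3.075) / (7) = 1.732
  x3 = (11 - (-1)·0.971 - (-2)·1.129) / (4) = 3.557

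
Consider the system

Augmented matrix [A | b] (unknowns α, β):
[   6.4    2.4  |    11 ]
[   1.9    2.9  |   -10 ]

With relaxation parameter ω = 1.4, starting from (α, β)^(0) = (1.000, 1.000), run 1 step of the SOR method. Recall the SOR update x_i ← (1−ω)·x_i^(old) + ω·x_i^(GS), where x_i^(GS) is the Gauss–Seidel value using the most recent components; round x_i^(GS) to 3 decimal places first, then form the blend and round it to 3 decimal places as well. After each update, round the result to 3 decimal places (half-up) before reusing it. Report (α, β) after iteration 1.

Iteration 1:
  α: GS value = (11 - (2.4)·1.000) / (6.4) = 1.344;  α ← (1−ω)·1.000 + ω·1.344 = 1.482
  β: GS value = (-10 - (1.9)·1.482) / (2.9) = -4.419;  β ← (1−ω)·1.000 + ω·-4.419 = -6.587

(1.482, -6.587)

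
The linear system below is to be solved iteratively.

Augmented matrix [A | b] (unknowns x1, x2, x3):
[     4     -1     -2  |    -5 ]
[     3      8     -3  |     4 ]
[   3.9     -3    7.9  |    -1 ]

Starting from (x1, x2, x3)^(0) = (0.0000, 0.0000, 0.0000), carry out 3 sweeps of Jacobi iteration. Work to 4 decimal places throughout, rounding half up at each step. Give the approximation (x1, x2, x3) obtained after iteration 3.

(-0.6795, 1.2008, 0.8099)

Iteration 1:
  x1 = (-5 - (-1)·0.0000 - (-2)·0.0000) / (4) = -1.2500
  x2 = (4 - (3)·0.0000 - (-3)·0.0000) / (8) = 0.5000
  x3 = (-1 - (3.9)·0.0000 - (-3)·0.0000) / (7.9) = -0.1266
Iteration 2:
  x1 = (-5 - (-1)·0.5000 - (-2)·-0.1266) / (4) = -1.1883
  x2 = (4 - (3)·-1.2500 - (-3)·-0.1266) / (8) = 0.9213
  x3 = (-1 - (3.9)·-1.2500 - (-3)·0.5000) / (7.9) = 0.6804
Iteration 3:
  x1 = (-5 - (-1)·0.9213 - (-2)·0.6804) / (4) = -0.6795
  x2 = (4 - (3)·-1.1883 - (-3)·0.6804) / (8) = 1.2008
  x3 = (-1 - (3.9)·-1.1883 - (-3)·0.9213) / (7.9) = 0.8099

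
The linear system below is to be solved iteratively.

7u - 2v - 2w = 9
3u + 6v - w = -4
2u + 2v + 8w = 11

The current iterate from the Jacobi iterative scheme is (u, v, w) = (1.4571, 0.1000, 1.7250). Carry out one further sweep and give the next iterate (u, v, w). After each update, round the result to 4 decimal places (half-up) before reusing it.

(1.8071, -1.1077, 0.9857)

One sweep:
  u = (9 - (-2)·0.1000 - (-2)·1.7250) / (7) = 1.8071
  v = (-4 - (3)·1.4571 - (-1)·1.7250) / (6) = -1.1077
  w = (11 - (2)·1.4571 - (2)·0.1000) / (8) = 0.9857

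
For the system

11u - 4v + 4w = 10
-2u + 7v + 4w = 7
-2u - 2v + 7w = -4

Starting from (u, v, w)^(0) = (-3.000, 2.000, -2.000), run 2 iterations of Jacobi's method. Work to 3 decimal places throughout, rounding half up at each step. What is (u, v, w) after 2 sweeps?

Iteration 1:
  u = (10 - (-4)·2.000 - (4)·-2.000) / (11) = 2.364
  v = (7 - (-2)·-3.000 - (4)·-2.000) / (7) = 1.286
  w = (-4 - (-2)·-3.000 - (-2)·2.000) / (7) = -0.857
Iteration 2:
  u = (10 - (-4)·1.286 - (4)·-0.857) / (11) = 1.688
  v = (7 - (-2)·2.364 - (4)·-0.857) / (7) = 2.165
  w = (-4 - (-2)·2.364 - (-2)·1.286) / (7) = 0.471

(1.688, 2.165, 0.471)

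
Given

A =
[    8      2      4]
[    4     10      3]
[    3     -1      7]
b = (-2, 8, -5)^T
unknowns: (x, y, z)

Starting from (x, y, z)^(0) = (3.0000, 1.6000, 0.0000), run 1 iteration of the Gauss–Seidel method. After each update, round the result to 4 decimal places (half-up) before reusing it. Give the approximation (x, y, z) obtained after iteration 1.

(-0.6500, 1.0600, -0.2843)

Iteration 1:
  x = (-2 - (2)·1.6000 - (4)·0.0000) / (8) = -0.6500
  y = (8 - (4)·-0.6500 - (3)·0.0000) / (10) = 1.0600
  z = (-5 - (3)·-0.6500 - (-1)·1.0600) / (7) = -0.2843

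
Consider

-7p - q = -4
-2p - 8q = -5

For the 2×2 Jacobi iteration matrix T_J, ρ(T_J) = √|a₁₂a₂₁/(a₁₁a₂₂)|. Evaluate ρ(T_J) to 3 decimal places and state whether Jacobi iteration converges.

0.189

a₁₂a₂₁/(a₁₁a₂₂) = (-1)·(-2) / ((-7)·(-8)) = 0.035714
ρ = √|0.035714| = √0.035714 = 0.189
ρ < 1, so Jacobi converges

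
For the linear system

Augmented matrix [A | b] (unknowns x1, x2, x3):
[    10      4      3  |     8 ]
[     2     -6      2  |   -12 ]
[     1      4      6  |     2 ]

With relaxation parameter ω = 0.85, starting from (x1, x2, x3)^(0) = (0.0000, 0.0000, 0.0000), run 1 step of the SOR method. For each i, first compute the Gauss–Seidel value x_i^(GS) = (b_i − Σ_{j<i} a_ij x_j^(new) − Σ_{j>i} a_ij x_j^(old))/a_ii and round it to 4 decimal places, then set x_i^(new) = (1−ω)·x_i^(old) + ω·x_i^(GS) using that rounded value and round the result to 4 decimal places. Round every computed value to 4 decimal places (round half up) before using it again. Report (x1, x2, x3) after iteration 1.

(0.6800, 1.8927, -0.8855)

Iteration 1:
  x1: GS value = (8 - (4)·0.0000 - (3)·0.0000) / (10) = 0.8000;  x1 ← (1−ω)·0.0000 + ω·0.8000 = 0.6800
  x2: GS value = (-12 - (2)·0.6800 - (2)·0.0000) / (-6) = 2.2267;  x2 ← (1−ω)·0.0000 + ω·2.2267 = 1.8927
  x3: GS value = (2 - (1)·0.6800 - (4)·1.8927) / (6) = -1.0418;  x3 ← (1−ω)·0.0000 + ω·-1.0418 = -0.8855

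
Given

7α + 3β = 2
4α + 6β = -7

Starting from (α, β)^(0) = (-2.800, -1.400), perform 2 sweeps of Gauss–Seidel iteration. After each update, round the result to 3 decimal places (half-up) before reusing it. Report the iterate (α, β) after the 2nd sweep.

(1.039, -1.859)

Iteration 1:
  α = (2 - (3)·-1.400) / (7) = 0.886
  β = (-7 - (4)·0.886) / (6) = -1.757
Iteration 2:
  α = (2 - (3)·-1.757) / (7) = 1.039
  β = (-7 - (4)·1.039) / (6) = -1.859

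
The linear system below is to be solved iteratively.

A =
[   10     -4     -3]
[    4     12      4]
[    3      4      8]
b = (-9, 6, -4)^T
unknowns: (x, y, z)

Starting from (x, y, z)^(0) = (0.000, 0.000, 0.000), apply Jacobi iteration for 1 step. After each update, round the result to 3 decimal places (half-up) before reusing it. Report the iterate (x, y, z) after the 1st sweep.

(-0.900, 0.500, -0.500)

Iteration 1:
  x = (-9 - (-4)·0.000 - (-3)·0.000) / (10) = -0.900
  y = (6 - (4)·0.000 - (4)·0.000) / (12) = 0.500
  z = (-4 - (3)·0.000 - (4)·0.000) / (8) = -0.500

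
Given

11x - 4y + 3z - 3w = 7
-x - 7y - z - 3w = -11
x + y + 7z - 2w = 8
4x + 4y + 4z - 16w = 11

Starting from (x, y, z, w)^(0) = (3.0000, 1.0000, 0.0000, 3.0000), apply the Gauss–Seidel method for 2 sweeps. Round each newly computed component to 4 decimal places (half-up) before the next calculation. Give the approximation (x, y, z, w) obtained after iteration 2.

Iteration 1:
  x = (7 - (-4)·1.0000 - (3)·0.0000 - (-3)·3.0000) / (11) = 1.8182
  y = (-11 - (-1)·1.8182 - (-1)·0.0000 - (-3)·3.0000) / (-7) = 0.0260
  z = (8 - (1)·1.8182 - (1)·0.0260 - (-2)·3.0000) / (7) = 1.7365
  w = (11 - (4)·1.8182 - (4)·0.0260 - (4)·1.7365) / (-16) = 0.2077
Iteration 2:
  x = (7 - (-4)·0.0260 - (3)·1.7365 - (-3)·0.2077) / (11) = 0.2289
  y = (-11 - (-1)·0.2289 - (-1)·1.7365 - (-3)·0.2077) / (-7) = 1.2016
  z = (8 - (1)·0.2289 - (1)·1.2016 - (-2)·0.2077) / (7) = 0.9978
  w = (11 - (4)·0.2289 - (4)·1.2016 - (4)·0.9978) / (-16) = -0.0804

(0.2289, 1.2016, 0.9978, -0.0804)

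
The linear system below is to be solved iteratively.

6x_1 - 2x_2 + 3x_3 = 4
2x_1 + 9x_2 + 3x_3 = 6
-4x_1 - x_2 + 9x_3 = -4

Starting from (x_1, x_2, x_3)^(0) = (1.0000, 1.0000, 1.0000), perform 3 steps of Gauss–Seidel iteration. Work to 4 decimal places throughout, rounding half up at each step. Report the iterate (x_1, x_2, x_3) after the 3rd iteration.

(0.8540, 0.4805, -0.0115)

Iteration 1:
  x_1 = (4 - (-2)·1.0000 - (3)·1.0000) / (6) = 0.5000
  x_2 = (6 - (2)·0.5000 - (3)·1.0000) / (9) = 0.2222
  x_3 = (-4 - (-4)·0.5000 - (-1)·0.2222) / (9) = -0.1975
Iteration 2:
  x_1 = (4 - (-2)·0.2222 - (3)·-0.1975) / (6) = 0.8395
  x_2 = (6 - (2)·0.8395 - (3)·-0.1975) / (9) = 0.5459
  x_3 = (-4 - (-4)·0.8395 - (-1)·0.5459) / (9) = -0.0107
Iteration 3:
  x_1 = (4 - (-2)·0.5459 - (3)·-0.0107) / (6) = 0.8540
  x_2 = (6 - (2)·0.8540 - (3)·-0.0107) / (9) = 0.4805
  x_3 = (-4 - (-4)·0.8540 - (-1)·0.4805) / (9) = -0.0115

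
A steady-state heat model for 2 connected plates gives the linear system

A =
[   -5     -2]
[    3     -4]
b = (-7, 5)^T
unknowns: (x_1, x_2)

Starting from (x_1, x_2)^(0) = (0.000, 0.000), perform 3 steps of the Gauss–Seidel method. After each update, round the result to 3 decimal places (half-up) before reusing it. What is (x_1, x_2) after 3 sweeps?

(1.456, -0.158)

Iteration 1:
  x_1 = (-7 - (-2)·0.000) / (-5) = 1.400
  x_2 = (5 - (3)·1.400) / (-4) = -0.200
Iteration 2:
  x_1 = (-7 - (-2)·-0.200) / (-5) = 1.480
  x_2 = (5 - (3)·1.480) / (-4) = -0.140
Iteration 3:
  x_1 = (-7 - (-2)·-0.140) / (-5) = 1.456
  x_2 = (5 - (3)·1.456) / (-4) = -0.158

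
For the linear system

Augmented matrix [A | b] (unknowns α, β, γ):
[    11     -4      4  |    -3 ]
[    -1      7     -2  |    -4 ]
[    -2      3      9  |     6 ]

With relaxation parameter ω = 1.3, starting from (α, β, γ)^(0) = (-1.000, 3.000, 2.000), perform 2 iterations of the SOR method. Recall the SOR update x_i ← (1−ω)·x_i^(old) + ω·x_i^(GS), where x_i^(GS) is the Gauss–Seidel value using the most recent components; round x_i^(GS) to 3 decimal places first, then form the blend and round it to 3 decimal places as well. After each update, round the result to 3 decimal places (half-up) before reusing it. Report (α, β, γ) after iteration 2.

Iteration 1:
  α: GS value = (-3 - (-4)·3.000 - (4)·2.000) / (11) = 0.091;  α ← (1−ω)·-1.000 + ω·0.091 = 0.418
  β: GS value = (-4 - (-1)·0.418 - (-2)·2.000) / (7) = 0.060;  β ← (1−ω)·3.000 + ω·0.060 = -0.822
  γ: GS value = (6 - (-2)·0.418 - (3)·-0.822) / (9) = 1.034;  γ ← (1−ω)·2.000 + ω·1.034 = 0.744
Iteration 2:
  α: GS value = (-3 - (-4)·-0.822 - (4)·0.744) / (11) = -0.842;  α ← (1−ω)·0.418 + ω·-0.842 = -1.220
  β: GS value = (-4 - (-1)·-1.220 - (-2)·0.744) / (7) = -0.533;  β ← (1−ω)·-0.822 + ω·-0.533 = -0.446
  γ: GS value = (6 - (-2)·-1.220 - (3)·-0.446) / (9) = 0.544;  γ ← (1−ω)·0.744 + ω·0.544 = 0.484

(-1.220, -0.446, 0.484)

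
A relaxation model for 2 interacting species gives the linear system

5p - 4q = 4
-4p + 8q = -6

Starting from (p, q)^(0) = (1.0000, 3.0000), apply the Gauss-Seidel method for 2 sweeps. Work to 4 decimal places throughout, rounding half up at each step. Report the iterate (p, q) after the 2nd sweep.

(1.4800, -0.0100)

Iteration 1:
  p = (4 - (-4)·3.0000) / (5) = 3.2000
  q = (-6 - (-4)·3.2000) / (8) = 0.8500
Iteration 2:
  p = (4 - (-4)·0.8500) / (5) = 1.4800
  q = (-6 - (-4)·1.4800) / (8) = -0.0100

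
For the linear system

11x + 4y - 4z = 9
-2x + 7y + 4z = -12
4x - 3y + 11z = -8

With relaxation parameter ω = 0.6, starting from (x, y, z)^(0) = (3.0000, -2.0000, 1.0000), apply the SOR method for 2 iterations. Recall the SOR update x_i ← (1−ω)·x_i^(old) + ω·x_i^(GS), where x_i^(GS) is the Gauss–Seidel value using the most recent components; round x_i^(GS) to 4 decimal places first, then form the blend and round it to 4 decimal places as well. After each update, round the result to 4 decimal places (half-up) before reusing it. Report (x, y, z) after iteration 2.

Iteration 1:
  x: GS value = (9 - (4)·-2.0000 - (-4)·1.0000) / (11) = 1.9091;  x ← (1−ω)·3.0000 + ω·1.9091 = 2.3455
  y: GS value = (-12 - (-2)·2.3455 - (4)·1.0000) / (7) = -1.6156;  y ← (1−ω)·-2.0000 + ω·-1.6156 = -1.7694
  z: GS value = (-8 - (4)·2.3455 - (-3)·-1.7694) / (11) = -2.0627;  z ← (1−ω)·1.0000 + ω·-2.0627 = -0.8376
Iteration 2:
  x: GS value = (9 - (4)·-1.7694 - (-4)·-0.8376) / (11) = 1.1570;  x ← (1−ω)·2.3455 + ω·1.1570 = 1.6324
  y: GS value = (-12 - (-2)·1.6324 - (4)·-0.8376) / (7) = -0.7693;  y ← (1−ω)·-1.7694 + ω·-0.7693 = -1.1693
  z: GS value = (-8 - (4)·1.6324 - (-3)·-1.1693) / (11) = -1.6398;  z ← (1−ω)·-0.8376 + ω·-1.6398 = -1.3189

(1.6324, -1.1693, -1.3189)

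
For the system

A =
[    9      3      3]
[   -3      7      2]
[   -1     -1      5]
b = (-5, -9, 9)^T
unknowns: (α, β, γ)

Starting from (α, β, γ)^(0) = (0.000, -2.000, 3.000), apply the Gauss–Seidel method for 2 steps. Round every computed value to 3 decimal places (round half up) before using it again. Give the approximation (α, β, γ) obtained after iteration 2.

Iteration 1:
  α = (-5 - (3)·-2.000 - (3)·3.000) / (9) = -0.889
  β = (-9 - (-3)·-0.889 - (2)·3.000) / (7) = -2.524
  γ = (9 - (-1)·-0.889 - (-1)·-2.524) / (5) = 1.117
Iteration 2:
  α = (-5 - (3)·-2.524 - (3)·1.117) / (9) = -0.087
  β = (-9 - (-3)·-0.087 - (2)·1.117) / (7) = -1.642
  γ = (9 - (-1)·-0.087 - (-1)·-1.642) / (5) = 1.454

(-0.087, -1.642, 1.454)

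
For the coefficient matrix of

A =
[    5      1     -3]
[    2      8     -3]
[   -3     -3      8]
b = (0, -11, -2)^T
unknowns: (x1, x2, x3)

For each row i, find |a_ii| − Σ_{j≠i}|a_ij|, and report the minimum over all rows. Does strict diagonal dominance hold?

1

row 1: |5| − (1+3) = 1
row 2: |8| − (2+3) = 3
row 3: |8| − (3+3) = 2
minimum over rows = 1 → strictly diagonally dominant (convergence guaranteed)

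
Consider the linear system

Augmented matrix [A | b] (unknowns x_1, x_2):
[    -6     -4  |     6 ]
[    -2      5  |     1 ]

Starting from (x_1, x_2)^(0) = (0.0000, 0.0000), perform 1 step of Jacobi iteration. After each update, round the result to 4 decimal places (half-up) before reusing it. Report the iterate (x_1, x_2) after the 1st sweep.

(-1.0000, 0.2000)

Iteration 1:
  x_1 = (6 - (-4)·0.0000) / (-6) = -1.0000
  x_2 = (1 - (-2)·0.0000) / (5) = 0.2000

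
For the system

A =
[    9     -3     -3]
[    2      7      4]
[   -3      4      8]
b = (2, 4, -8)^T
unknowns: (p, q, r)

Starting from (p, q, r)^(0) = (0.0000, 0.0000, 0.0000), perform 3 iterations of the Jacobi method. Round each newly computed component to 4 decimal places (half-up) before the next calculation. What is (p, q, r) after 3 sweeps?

Iteration 1:
  p = (2 - (-3)·0.0000 - (-3)·0.0000) / (9) = 0.2222
  q = (4 - (2)·0.0000 - (4)·0.0000) / (7) = 0.5714
  r = (-8 - (-3)·0.0000 - (4)·0.0000) / (8) = -1.0000
Iteration 2:
  p = (2 - (-3)·0.5714 - (-3)·-1.0000) / (9) = 0.0794
  q = (4 - (2)·0.2222 - (4)·-1.0000) / (7) = 1.0794
  r = (-8 - (-3)·0.2222 - (4)·0.5714) / (8) = -1.2024
Iteration 3:
  p = (2 - (-3)·1.0794 - (-3)·-1.2024) / (9) = 0.1812
  q = (4 - (2)·0.0794 - (4)·-1.2024) / (7) = 1.2358
  r = (-8 - (-3)·0.0794 - (4)·1.0794) / (8) = -1.5099

(0.1812, 1.2358, -1.5099)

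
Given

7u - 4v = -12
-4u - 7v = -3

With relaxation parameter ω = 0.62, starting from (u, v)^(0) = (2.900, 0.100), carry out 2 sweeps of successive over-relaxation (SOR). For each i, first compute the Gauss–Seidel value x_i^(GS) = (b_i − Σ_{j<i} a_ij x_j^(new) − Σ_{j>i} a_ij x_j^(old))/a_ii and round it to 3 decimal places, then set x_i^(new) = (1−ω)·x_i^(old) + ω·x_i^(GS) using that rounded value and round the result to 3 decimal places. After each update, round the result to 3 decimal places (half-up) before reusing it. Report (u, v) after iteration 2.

Iteration 1:
  u: GS value = (-12 - (-4)·0.100) / (7) = -1.657;  u ← (1−ω)·2.900 + ω·-1.657 = 0.075
  v: GS value = (-3 - (-4)·0.075) / (-7) = 0.386;  v ← (1−ω)·0.100 + ω·0.386 = 0.277
Iteration 2:
  u: GS value = (-12 - (-4)·0.277) / (7) = -1.556;  u ← (1−ω)·0.075 + ω·-1.556 = -0.936
  v: GS value = (-3 - (-4)·-0.936) / (-7) = 0.963;  v ← (1−ω)·0.277 + ω·0.963 = 0.702

(-0.936, 0.702)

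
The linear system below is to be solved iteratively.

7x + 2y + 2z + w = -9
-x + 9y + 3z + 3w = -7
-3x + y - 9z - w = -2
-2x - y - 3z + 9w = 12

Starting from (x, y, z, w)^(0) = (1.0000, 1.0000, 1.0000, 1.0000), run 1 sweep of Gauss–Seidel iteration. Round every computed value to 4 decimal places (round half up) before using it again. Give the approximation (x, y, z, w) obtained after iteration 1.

Iteration 1:
  x = (-9 - (2)·1.0000 - (2)·1.0000 - (1)·1.0000) / (7) = -2.0000
  y = (-7 - (-1)·-2.0000 - (3)·1.0000 - (3)·1.0000) / (9) = -1.6667
  z = (-2 - (-3)·-2.0000 - (1)·-1.6667 - (-1)·1.0000) / (-9) = 0.5926
  w = (12 - (-2)·-2.0000 - (-1)·-1.6667 - (-3)·0.5926) / (9) = 0.9012

(-2.0000, -1.6667, 0.5926, 0.9012)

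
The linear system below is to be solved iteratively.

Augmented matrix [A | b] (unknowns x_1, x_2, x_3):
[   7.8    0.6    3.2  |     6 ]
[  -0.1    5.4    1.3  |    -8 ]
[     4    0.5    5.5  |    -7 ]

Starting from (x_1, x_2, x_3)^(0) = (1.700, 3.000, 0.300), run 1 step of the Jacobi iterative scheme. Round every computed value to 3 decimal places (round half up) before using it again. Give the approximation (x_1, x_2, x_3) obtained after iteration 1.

Iteration 1:
  x_1 = (6 - (0.6)·3.000 - (3.2)·0.300) / (7.8) = 0.415
  x_2 = (-8 - (-0.1)·1.700 - (1.3)·0.300) / (5.4) = -1.522
  x_3 = (-7 - (4)·1.700 - (0.5)·3.000) / (5.5) = -2.782

(0.415, -1.522, -2.782)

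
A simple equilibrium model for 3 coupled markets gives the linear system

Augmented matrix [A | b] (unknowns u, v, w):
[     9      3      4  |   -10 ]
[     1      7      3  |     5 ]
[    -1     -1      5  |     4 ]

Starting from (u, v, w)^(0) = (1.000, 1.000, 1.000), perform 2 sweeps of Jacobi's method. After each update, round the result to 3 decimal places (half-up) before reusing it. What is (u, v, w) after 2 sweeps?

Iteration 1:
  u = (-10 - (3)·1.000 - (4)·1.000) / (9) = -1.889
  v = (5 - (1)·1.000 - (3)·1.000) / (7) = 0.143
  w = (4 - (-1)·1.000 - (-1)·1.000) / (5) = 1.200
Iteration 2:
  u = (-10 - (3)·0.143 - (4)·1.200) / (9) = -1.692
  v = (5 - (1)·-1.889 - (3)·1.200) / (7) = 0.470
  w = (4 - (-1)·-1.889 - (-1)·0.143) / (5) = 0.451

(-1.692, 0.470, 0.451)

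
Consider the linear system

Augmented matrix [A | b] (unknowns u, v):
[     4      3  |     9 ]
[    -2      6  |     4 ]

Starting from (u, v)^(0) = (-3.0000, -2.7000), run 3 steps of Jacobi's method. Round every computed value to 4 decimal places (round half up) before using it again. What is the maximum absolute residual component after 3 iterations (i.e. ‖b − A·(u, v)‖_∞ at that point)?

Iteration 1:
  u = (9 - (3)·-2.7000) / (4) = 4.2750
  v = (4 - (-2)·-3.0000) / (6) = -0.3333
Iteration 2:
  u = (9 - (3)·-0.3333) / (4) = 2.5000
  v = (4 - (-2)·4.2750) / (6) = 2.0917
Iteration 3:
  u = (9 - (3)·2.0917) / (4) = 0.6812
  v = (4 - (-2)·2.5000) / (6) = 1.5000
Residual b − A·x = (1.7752, -3.6376); ∞-norm = 3.6376

3.6376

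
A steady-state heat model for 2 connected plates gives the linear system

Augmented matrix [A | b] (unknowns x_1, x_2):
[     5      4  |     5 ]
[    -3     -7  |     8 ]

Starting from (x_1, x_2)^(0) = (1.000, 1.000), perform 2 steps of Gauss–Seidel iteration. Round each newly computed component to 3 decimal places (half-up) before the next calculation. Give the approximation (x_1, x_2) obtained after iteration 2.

Iteration 1:
  x_1 = (5 - (4)·1.000) / (5) = 0.200
  x_2 = (8 - (-3)·0.200) / (-7) = -1.229
Iteration 2:
  x_1 = (5 - (4)·-1.229) / (5) = 1.983
  x_2 = (8 - (-3)·1.983) / (-7) = -1.993

(1.983, -1.993)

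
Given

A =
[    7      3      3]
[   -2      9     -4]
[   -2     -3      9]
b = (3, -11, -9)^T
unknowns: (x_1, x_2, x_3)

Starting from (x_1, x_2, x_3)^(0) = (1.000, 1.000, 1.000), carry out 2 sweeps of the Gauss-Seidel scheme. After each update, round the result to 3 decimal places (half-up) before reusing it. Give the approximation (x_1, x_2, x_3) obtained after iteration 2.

(1.397, -1.528, -1.199)

Iteration 1:
  x_1 = (3 - (3)·1.000 - (3)·1.000) / (7) = -0.429
  x_2 = (-11 - (-2)·-0.429 - (-4)·1.000) / (9) = -0.873
  x_3 = (-9 - (-2)·-0.429 - (-3)·-0.873) / (9) = -1.386
Iteration 2:
  x_1 = (3 - (3)·-0.873 - (3)·-1.386) / (7) = 1.397
  x_2 = (-11 - (-2)·1.397 - (-4)·-1.386) / (9) = -1.528
  x_3 = (-9 - (-2)·1.397 - (-3)·-1.528) / (9) = -1.199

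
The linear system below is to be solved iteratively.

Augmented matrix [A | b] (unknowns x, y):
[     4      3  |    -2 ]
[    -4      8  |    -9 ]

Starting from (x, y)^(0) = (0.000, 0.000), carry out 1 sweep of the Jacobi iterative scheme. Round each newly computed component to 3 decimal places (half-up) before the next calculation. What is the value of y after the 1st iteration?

-1.125

Iteration 1:
  x = (-2 - (3)·0.000) / (4) = -0.500
  y = (-9 - (-4)·0.000) / (8) = -1.125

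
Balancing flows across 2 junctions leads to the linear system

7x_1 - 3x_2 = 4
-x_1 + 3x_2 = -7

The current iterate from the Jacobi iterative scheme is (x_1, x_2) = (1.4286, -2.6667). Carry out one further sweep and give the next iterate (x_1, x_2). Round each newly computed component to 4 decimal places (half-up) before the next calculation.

(-0.5714, -1.8571)

One sweep:
  x_1 = (4 - (-3)·-2.6667) / (7) = -0.5714
  x_2 = (-7 - (-1)·1.4286) / (3) = -1.8571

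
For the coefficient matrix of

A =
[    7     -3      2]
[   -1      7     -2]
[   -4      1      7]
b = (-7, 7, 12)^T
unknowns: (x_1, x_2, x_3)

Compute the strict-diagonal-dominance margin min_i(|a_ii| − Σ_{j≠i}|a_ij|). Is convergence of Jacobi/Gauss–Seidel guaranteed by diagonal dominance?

2

row 1: |7| − (3+2) = 2
row 2: |7| − (1+2) = 4
row 3: |7| − (4+1) = 2
minimum over rows = 2 → strictly diagonally dominant (convergence guaranteed)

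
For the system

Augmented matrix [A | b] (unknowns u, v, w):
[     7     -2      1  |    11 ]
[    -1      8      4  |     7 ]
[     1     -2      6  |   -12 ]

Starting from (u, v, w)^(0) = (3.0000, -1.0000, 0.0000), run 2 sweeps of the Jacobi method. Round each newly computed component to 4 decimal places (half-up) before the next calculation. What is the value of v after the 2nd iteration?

2.4524

Iteration 1:
  u = (11 - (-2)·-1.0000 - (1)·0.0000) / (7) = 1.2857
  v = (7 - (-1)·3.0000 - (4)·0.0000) / (8) = 1.2500
  w = (-12 - (1)·3.0000 - (-2)·-1.0000) / (6) = -2.8333
Iteration 2:
  u = (11 - (-2)·1.2500 - (1)·-2.8333) / (7) = 2.3333
  v = (7 - (-1)·1.2857 - (4)·-2.8333) / (8) = 2.4524
  w = (-12 - (1)·1.2857 - (-2)·1.2500) / (6) = -1.7976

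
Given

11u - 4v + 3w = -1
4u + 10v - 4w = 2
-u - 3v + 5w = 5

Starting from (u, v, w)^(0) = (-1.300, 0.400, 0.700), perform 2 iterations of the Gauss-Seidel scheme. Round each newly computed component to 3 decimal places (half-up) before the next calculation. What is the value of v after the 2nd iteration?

Iteration 1:
  u = (-1 - (-4)·0.400 - (3)·0.700) / (11) = -0.136
  v = (2 - (4)·-0.136 - (-4)·0.700) / (10) = 0.534
  w = (5 - (-1)·-0.136 - (-3)·0.534) / (5) = 1.293
Iteration 2:
  u = (-1 - (-4)·0.534 - (3)·1.293) / (11) = -0.249
  v = (2 - (4)·-0.249 - (-4)·1.293) / (10) = 0.817
  w = (5 - (-1)·-0.249 - (-3)·0.817) / (5) = 1.440

0.817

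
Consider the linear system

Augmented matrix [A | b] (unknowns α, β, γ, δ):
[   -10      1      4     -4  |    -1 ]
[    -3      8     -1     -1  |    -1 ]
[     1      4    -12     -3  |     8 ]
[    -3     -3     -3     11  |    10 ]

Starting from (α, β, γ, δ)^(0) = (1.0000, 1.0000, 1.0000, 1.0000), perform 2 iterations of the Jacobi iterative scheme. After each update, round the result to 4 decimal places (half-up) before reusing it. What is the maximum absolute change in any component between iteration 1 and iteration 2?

0.9409

Iteration 1:
  α = (-1 - (1)·1.0000 - (4)·1.0000 - (-4)·1.0000) / (-10) = 0.2000
  β = (-1 - (-3)·1.0000 - (-1)·1.0000 - (-1)·1.0000) / (8) = 0.5000
  γ = (8 - (1)·1.0000 - (4)·1.0000 - (-3)·1.0000) / (-12) = -0.5000
  δ = (10 - (-3)·1.0000 - (-3)·1.0000 - (-3)·1.0000) / (11) = 1.7273
Iteration 2:
  α = (-1 - (1)·0.5000 - (4)·-0.5000 - (-4)·1.7273) / (-10) = -0.7409
  β = (-1 - (-3)·0.2000 - (-1)·-0.5000 - (-1)·1.7273) / (8) = 0.1034
  γ = (8 - (1)·0.2000 - (4)·0.5000 - (-3)·1.7273) / (-12) = -0.9152
  δ = (10 - (-3)·0.2000 - (-3)·0.5000 - (-3)·-0.5000) / (11) = 0.9636
Change: (-0.9409, -0.3966, -0.4152, -0.7637) → max |·| = 0.9409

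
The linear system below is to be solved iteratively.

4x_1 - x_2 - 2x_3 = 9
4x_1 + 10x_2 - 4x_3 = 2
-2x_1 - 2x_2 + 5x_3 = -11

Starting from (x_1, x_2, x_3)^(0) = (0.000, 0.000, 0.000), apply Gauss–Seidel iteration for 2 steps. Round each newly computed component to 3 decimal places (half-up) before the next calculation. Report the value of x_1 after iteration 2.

Iteration 1:
  x_1 = (9 - (-1)·0.000 - (-2)·0.000) / (4) = 2.250
  x_2 = (2 - (4)·2.250 - (-4)·0.000) / (10) = -0.700
  x_3 = (-11 - (-2)·2.250 - (-2)·-0.700) / (5) = -1.580
Iteration 2:
  x_1 = (9 - (-1)·-0.700 - (-2)·-1.580) / (4) = 1.285
  x_2 = (2 - (4)·1.285 - (-4)·-1.580) / (10) = -0.946
  x_3 = (-11 - (-2)·1.285 - (-2)·-0.946) / (5) = -2.064

1.285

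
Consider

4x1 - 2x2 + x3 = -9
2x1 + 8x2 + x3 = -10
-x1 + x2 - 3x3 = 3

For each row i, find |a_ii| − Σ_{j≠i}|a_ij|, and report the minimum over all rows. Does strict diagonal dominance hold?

1

row 1: |4| − (2+1) = 1
row 2: |8| − (2+1) = 5
row 3: |-3| − (1+1) = 1
minimum over rows = 1 → strictly diagonally dominant (convergence guaranteed)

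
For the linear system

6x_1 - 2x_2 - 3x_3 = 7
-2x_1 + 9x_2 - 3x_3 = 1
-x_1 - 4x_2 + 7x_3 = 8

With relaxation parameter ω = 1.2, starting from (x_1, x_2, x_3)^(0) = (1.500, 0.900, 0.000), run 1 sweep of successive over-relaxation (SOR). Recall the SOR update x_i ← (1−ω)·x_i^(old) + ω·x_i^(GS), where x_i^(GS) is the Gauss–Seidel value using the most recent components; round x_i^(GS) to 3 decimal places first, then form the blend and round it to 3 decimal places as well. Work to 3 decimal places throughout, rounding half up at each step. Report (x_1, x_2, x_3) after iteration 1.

(1.460, 0.343, 1.856)

Iteration 1:
  x_1: GS value = (7 - (-2)·0.900 - (-3)·0.000) / (6) = 1.467;  x_1 ← (1−ω)·1.500 + ω·1.467 = 1.460
  x_2: GS value = (1 - (-2)·1.460 - (-3)·0.000) / (9) = 0.436;  x_2 ← (1−ω)·0.900 + ω·0.436 = 0.343
  x_3: GS value = (8 - (-1)·1.460 - (-4)·0.343) / (7) = 1.547;  x_3 ← (1−ω)·0.000 + ω·1.547 = 1.856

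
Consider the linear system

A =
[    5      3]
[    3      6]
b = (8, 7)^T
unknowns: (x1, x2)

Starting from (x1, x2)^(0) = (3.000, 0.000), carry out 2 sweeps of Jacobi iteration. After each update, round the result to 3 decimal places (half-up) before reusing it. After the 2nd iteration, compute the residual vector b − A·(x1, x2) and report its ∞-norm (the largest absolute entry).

Iteration 1:
  x1 = (8 - (3)·0.000) / (5) = 1.600
  x2 = (7 - (3)·3.000) / (6) = -0.333
Iteration 2:
  x1 = (8 - (3)·-0.333) / (5) = 1.800
  x2 = (7 - (3)·1.600) / (6) = 0.367
Residual b − A·x = (-2.101, -0.602); ∞-norm = 2.101

2.101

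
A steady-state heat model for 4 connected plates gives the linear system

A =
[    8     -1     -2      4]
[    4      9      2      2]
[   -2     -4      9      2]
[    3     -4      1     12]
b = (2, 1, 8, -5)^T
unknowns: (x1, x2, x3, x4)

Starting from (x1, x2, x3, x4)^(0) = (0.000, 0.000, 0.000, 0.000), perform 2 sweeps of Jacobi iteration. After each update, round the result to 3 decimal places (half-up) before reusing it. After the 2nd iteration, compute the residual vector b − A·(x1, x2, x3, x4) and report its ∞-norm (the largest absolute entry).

Iteration 1:
  x1 = (2 - (-1)·0.000 - (-2)·0.000 - (4)·0.000) / (8) = 0.250
  x2 = (1 - (4)·0.000 - (2)·0.000 - (2)·0.000) / (9) = 0.111
  x3 = (8 - (-2)·0.000 - (-4)·0.000 - (2)·0.000) / (9) = 0.889
  x4 = (-5 - (3)·0.000 - (-4)·0.000 - (1)·0.000) / (12) = -0.417
Iteration 2:
  x1 = (2 - (-1)·0.111 - (-2)·0.889 - (4)·-0.417) / (8) = 0.695
  x2 = (1 - (4)·0.250 - (2)·0.889 - (2)·-0.417) / (9) = -0.105
  x3 = (8 - (-2)·0.250 - (-4)·0.111 - (2)·-0.417) / (9) = 1.086
  x4 = (-5 - (3)·0.250 - (-4)·0.111 - (1)·0.889) / (12) = -0.516
Residual b − A·x = (0.571, -1.975, 0.228, -2.399); ∞-norm = 2.399

2.399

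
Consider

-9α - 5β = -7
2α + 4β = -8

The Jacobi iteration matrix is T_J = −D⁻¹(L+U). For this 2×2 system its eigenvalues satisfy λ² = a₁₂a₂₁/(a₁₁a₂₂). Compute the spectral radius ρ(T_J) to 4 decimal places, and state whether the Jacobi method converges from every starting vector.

a₁₂a₂₁/(a₁₁a₂₂) = (-5)·(2) / ((-9)·(4)) = 0.277778
ρ = √|0.277778| = √0.277778 = 0.5270
ρ < 1, so Jacobi converges

0.5270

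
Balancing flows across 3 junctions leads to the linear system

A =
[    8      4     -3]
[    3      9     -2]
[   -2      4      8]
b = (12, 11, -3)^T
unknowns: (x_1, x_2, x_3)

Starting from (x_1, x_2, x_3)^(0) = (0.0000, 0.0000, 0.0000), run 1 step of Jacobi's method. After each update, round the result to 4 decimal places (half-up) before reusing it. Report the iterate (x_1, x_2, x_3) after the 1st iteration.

(1.5000, 1.2222, -0.3750)

Iteration 1:
  x_1 = (12 - (4)·0.0000 - (-3)·0.0000) / (8) = 1.5000
  x_2 = (11 - (3)·0.0000 - (-2)·0.0000) / (9) = 1.2222
  x_3 = (-3 - (-2)·0.0000 - (4)·0.0000) / (8) = -0.3750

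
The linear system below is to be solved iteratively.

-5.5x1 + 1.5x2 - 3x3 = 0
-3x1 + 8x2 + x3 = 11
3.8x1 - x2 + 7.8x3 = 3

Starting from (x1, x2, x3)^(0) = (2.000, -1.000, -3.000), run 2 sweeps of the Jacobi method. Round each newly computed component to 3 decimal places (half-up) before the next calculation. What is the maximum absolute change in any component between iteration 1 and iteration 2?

0.759

Iteration 1:
  x1 = (0 - (1.5)·-1.000 - (-3)·-3.000) / (-5.5) = 1.364
  x2 = (11 - (-3)·2.000 - (1)·-3.000) / (8) = 2.500
  x3 = (3 - (3.8)·2.000 - (-1)·-1.000) / (7.8) = -0.718
Iteration 2:
  x1 = (0 - (1.5)·2.500 - (-3)·-0.718) / (-5.5) = 1.073
  x2 = (11 - (-3)·1.364 - (1)·-0.718) / (8) = 1.976
  x3 = (3 - (3.8)·1.364 - (-1)·2.500) / (7.8) = 0.041
Change: (-0.291, -0.524, 0.759) → max |·| = 0.759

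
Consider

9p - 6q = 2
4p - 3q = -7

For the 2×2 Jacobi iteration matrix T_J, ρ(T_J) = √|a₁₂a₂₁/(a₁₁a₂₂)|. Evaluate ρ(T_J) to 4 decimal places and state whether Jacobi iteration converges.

0.9428

a₁₂a₂₁/(a₁₁a₂₂) = (-6)·(4) / ((9)·(-3)) = 0.888889
ρ = √|0.888889| = √0.888889 = 0.9428
ρ < 1, so Jacobi converges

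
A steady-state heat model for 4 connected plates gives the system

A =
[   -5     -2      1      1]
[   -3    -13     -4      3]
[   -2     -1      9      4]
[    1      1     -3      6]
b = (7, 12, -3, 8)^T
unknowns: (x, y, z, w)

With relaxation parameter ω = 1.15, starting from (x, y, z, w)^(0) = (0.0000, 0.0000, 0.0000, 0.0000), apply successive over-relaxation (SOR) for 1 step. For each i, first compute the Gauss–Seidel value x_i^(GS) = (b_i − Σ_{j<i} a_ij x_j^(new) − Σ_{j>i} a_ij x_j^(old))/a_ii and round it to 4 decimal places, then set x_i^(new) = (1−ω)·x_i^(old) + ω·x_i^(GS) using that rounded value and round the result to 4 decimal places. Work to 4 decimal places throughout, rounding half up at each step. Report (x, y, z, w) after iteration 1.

Iteration 1:
  x: GS value = (7 - (-2)·0.0000 - (1)·0.0000 - (1)·0.0000) / (-5) = -1.4000;  x ← (1−ω)·0.0000 + ω·-1.4000 = -1.6100
  y: GS value = (12 - (-3)·-1.6100 - (-4)·0.0000 - (3)·0.0000) / (-13) = -0.5515;  y ← (1−ω)·0.0000 + ω·-0.5515 = -0.6342
  z: GS value = (-3 - (-2)·-1.6100 - (-1)·-0.6342 - (4)·0.0000) / (9) = -0.7616;  z ← (1−ω)·0.0000 + ω·-0.7616 = -0.8758
  w: GS value = (8 - (1)·-1.6100 - (1)·-0.6342 - (-3)·-0.8758) / (6) = 1.2695;  w ← (1−ω)·0.0000 + ω·1.2695 = 1.4599

(-1.6100, -0.6342, -0.8758, 1.4599)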